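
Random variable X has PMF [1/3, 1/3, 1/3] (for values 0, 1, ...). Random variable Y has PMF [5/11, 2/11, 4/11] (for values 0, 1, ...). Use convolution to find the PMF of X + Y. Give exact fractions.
P(X+Y=k) = Σ_i P(X=i)·P(Y=k-i) — a convolution of [1/3, 1/3, 1/3] and [5/11, 2/11, 4/11]. P(X+Y=0) = (1/3)×(5/11) = 5/33; P(X+Y=1) = (1/3)×(2/11) + (1/3)×(5/11) = 2/33 + 5/33 = 7/33; P(X+Y=2) = (1/3)×(4/11) + (1/3)×(2/11) + (1/3)×(5/11) = 4/33 + 2/33 + 5/33 = 1/3; P(X+Y=3) = (1/3)×(4/11) + (1/3)×(2/11) = 4/33 + 2/33 = 2/11; P(X+Y=4) = (1/3)×(4/11) = 4/33. PMF: [5/33, 7/33, 1/3, 2/11, 4/33] (sums to 1 ✓)

[5/33, 7/33, 1/3, 2/11, 4/33]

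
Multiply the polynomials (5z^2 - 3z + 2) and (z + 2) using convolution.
Ascending coefficients: a = [2, -3, 5], b = [2, 1]. c[0] = 2×2 = 4; c[1] = 2×1 + -3×2 = -4; c[2] = -3×1 + 5×2 = 7; c[3] = 5×1 = 5. Result coefficients: [4, -4, 7, 5] → 5z^3 + 7z^2 - 4z + 4

5z^3 + 7z^2 - 4z + 4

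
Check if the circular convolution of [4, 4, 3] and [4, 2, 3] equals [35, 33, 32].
Recompute circular convolution of [4, 4, 3] and [4, 2, 3]: y[0] = 4×4 + 4×3 + 3×2 = 34; y[1] = 4×2 + 4×4 + 3×3 = 33; y[2] = 4×3 + 4×2 + 3×4 = 32 → [34, 33, 32]. Compare to given [35, 33, 32]: they differ at index 0: given 35, correct 34, so answer: No

No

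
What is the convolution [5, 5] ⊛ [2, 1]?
y[0] = 5×2 = 10; y[1] = 5×1 + 5×2 = 15; y[2] = 5×1 = 5

[10, 15, 5]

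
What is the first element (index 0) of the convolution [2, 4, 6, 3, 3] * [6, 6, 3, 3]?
Use y[k] = Σ_i a[i]·b[k-i] at k=0. y[0] = 2×6 = 12

12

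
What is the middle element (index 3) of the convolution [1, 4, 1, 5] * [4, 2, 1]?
Use y[k] = Σ_i a[i]·b[k-i] at k=3. y[3] = 4×1 + 1×2 + 5×4 = 26

26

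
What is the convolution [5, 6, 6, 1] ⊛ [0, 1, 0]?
y[0] = 5×0 = 0; y[1] = 5×1 + 6×0 = 5; y[2] = 5×0 + 6×1 + 6×0 = 6; y[3] = 6×0 + 6×1 + 1×0 = 6; y[4] = 6×0 + 1×1 = 1; y[5] = 1×0 = 0

[0, 5, 6, 6, 1, 0]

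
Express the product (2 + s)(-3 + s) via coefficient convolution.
Ascending coefficients: a = [2, 1], b = [-3, 1]. c[0] = 2×-3 = -6; c[1] = 2×1 + 1×-3 = -1; c[2] = 1×1 = 1. Result coefficients: [-6, -1, 1] → -6 - s + s^2

-6 - s + s^2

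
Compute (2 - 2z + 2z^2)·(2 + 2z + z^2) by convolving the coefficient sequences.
Ascending coefficients: a = [2, -2, 2], b = [2, 2, 1]. c[0] = 2×2 = 4; c[1] = 2×2 + -2×2 = 0; c[2] = 2×1 + -2×2 + 2×2 = 2; c[3] = -2×1 + 2×2 = 2; c[4] = 2×1 = 2. Result coefficients: [4, 0, 2, 2, 2] → 4 + 2z^2 + 2z^3 + 2z^4

4 + 2z^2 + 2z^3 + 2z^4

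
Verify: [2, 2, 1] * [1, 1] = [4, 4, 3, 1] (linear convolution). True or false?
Recompute linear convolution of [2, 2, 1] and [1, 1]: y[0] = 2×1 = 2; y[1] = 2×1 + 2×1 = 4; y[2] = 2×1 + 1×1 = 3; y[3] = 1×1 = 1 → [2, 4, 3, 1]. Compare to given [4, 4, 3, 1]: they differ at index 0: given 4, correct 2, so answer: No

No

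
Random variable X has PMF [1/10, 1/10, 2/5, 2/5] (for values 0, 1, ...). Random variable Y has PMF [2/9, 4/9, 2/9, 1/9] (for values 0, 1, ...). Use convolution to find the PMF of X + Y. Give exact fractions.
P(X+Y=k) = Σ_i P(X=i)·P(Y=k-i) — a convolution of [1/10, 1/10, 2/5, 2/5] and [2/9, 4/9, 2/9, 1/9]. P(X+Y=0) = (1/10)×(2/9) = 1/45; P(X+Y=1) = (1/10)×(4/9) + (1/10)×(2/9) = 2/45 + 1/45 = 1/15; P(X+Y=2) = (1/10)×(2/9) + (1/10)×(4/9) + (2/5)×(2/9) = 1/45 + 2/45 + 4/45 = 7/45; P(X+Y=3) = (1/10)×(1/9) + (1/10)×(2/9) + (2/5)×(4/9) + (2/5)×(2/9) = 1/90 + 1/45 + 8/45 + 4/45 = 3/10; P(X+Y=4) = (1/10)×(1/9) + (2/5)×(2/9) + (2/5)×(4/9) = 1/90 + 4/45 + 8/45 = 5/18; P(X+Y=5) = (2/5)×(1/9) + (2/5)×(2/9) = 2/45 + 4/45 = 2/15; P(X+Y=6) = (2/5)×(1/9) = 2/45. PMF: [1/45, 1/15, 7/45, 3/10, 5/18, 2/15, 2/45] (sums to 1 ✓)

[1/45, 1/15, 7/45, 3/10, 5/18, 2/15, 2/45]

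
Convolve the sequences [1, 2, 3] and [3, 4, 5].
y[0] = 1×3 = 3; y[1] = 1×4 + 2×3 = 10; y[2] = 1×5 + 2×4 + 3×3 = 22; y[3] = 2×5 + 3×4 = 22; y[4] = 3×5 = 15

[3, 10, 22, 22, 15]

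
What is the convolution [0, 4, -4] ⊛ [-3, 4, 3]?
y[0] = 0×-3 = 0; y[1] = 0×4 + 4×-3 = -12; y[2] = 0×3 + 4×4 + -4×-3 = 28; y[3] = 4×3 + -4×4 = -4; y[4] = -4×3 = -12

[0, -12, 28, -4, -12]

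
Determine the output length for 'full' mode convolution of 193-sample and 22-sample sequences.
Linear/full convolution length: m + n - 1 = 193 + 22 - 1 = 214

214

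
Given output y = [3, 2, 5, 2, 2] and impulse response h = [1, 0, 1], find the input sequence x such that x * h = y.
Deconvolve y=[3, 2, 5, 2, 2] by h=[1, 0, 1]. Since h[0]=1, solve forward: x[0] = y[0] / 1 = 3; x[1] = (y[1] - 3×0) / 1 = 2; x[2] = (y[2] - 2×0 - 3×1) / 1 = 2. So x = [3, 2, 2]. Check by forward convolution: y[0] = 3×1 = 3; y[1] = 3×0 + 2×1 = 2; y[2] = 3×1 + 2×0 + 2×1 = 5; y[3] = 2×1 + 2×0 = 2; y[4] = 2×1 = 2

[3, 2, 2]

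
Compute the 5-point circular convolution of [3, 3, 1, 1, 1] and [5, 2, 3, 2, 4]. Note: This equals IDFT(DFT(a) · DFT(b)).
Either evaluate y[k] = Σ_j a[j]·b[(k-j) mod 5] directly, or use IDFT(DFT(a) · DFT(b)). y[0] = 3×5 + 3×4 + 1×2 + 1×3 + 1×2 = 34; y[1] = 3×2 + 3×5 + 1×4 + 1×2 + 1×3 = 30; y[2] = 3×3 + 3×2 + 1×5 + 1×4 + 1×2 = 26; y[3] = 3×2 + 3×3 + 1×2 + 1×5 + 1×4 = 26; y[4] = 3×4 + 3×2 + 1×3 + 1×2 + 1×5 = 28. Result: [34, 30, 26, 26, 28]

[34, 30, 26, 26, 28]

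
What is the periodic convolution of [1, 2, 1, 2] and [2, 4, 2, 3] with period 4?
Use y[k] = Σ_j s[j]·t[(k-j) mod 4]. y[0] = 1×2 + 2×3 + 1×2 + 2×4 = 18; y[1] = 1×4 + 2×2 + 1×3 + 2×2 = 15; y[2] = 1×2 + 2×4 + 1×2 + 2×3 = 18; y[3] = 1×3 + 2×2 + 1×4 + 2×2 = 15. Result: [18, 15, 18, 15]

[18, 15, 18, 15]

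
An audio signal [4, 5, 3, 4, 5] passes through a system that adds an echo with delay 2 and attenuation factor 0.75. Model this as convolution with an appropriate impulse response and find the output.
Direct-path + delayed-attenuated-path model → impulse response h = [1, 0, 0.75] (1 at lag 0, 0.75 at lag 2). Output y[n] = x[n] + 0.75·x[n - 2] (with x[n] = 0 outside 0..4): y[0] = 4 + 0.75×0 = 4; y[1] = 5 + 0.75×0 = 5; y[2] = 3 + 0.75×4 = 6.0; y[3] = 4 + 0.75×5 = 7.75; y[4] = 5 + 0.75×3 = 7.25; y[5] = 0 + 0.75×4 = 3.0; y[6] = 0 + 0.75×5 = 3.75. So y = [4, 5, 6.0, 7.75, 7.25, 3.0, 3.75]

[4, 5, 6.0, 7.75, 7.25, 3.0, 3.75]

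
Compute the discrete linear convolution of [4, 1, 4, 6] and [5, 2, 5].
y[0] = 4×5 = 20; y[1] = 4×2 + 1×5 = 13; y[2] = 4×5 + 1×2 + 4×5 = 42; y[3] = 1×5 + 4×2 + 6×5 = 43; y[4] = 4×5 + 6×2 = 32; y[5] = 6×5 = 30

[20, 13, 42, 43, 32, 30]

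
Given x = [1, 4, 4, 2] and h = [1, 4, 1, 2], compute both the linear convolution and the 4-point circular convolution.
Linear: y_lin[0] = 1×1 = 1; y_lin[1] = 1×4 + 4×1 = 8; y_lin[2] = 1×1 + 4×4 + 4×1 = 21; y_lin[3] = 1×2 + 4×1 + 4×4 + 2×1 = 24; y_lin[4] = 4×2 + 4×1 + 2×4 = 20; y_lin[5] = 4×2 + 2×1 = 10; y_lin[6] = 2×2 = 4 → [1, 8, 21, 24, 20, 10, 4]. Circular (length 4): y[0] = 1×1 + 4×2 + 4×1 + 2×4 = 21; y[1] = 1×4 + 4×1 + 4×2 + 2×1 = 18; y[2] = 1×1 + 4×4 + 4×1 + 2×2 = 25; y[3] = 1×2 + 4×1 + 4×4 + 2×1 = 24 → [21, 18, 25, 24]

Linear: [1, 8, 21, 24, 20, 10, 4], Circular: [21, 18, 25, 24]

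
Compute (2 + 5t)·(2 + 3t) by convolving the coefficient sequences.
Ascending coefficients: a = [2, 5], b = [2, 3]. c[0] = 2×2 = 4; c[1] = 2×3 + 5×2 = 16; c[2] = 5×3 = 15. Result coefficients: [4, 16, 15] → 4 + 16t + 15t^2

4 + 16t + 15t^2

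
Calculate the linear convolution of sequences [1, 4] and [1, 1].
y[0] = 1×1 = 1; y[1] = 1×1 + 4×1 = 5; y[2] = 4×1 = 4

[1, 5, 4]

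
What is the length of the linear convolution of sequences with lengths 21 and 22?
Linear/full convolution length: m + n - 1 = 21 + 22 - 1 = 42

42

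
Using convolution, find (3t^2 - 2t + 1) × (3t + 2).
Ascending coefficients: a = [1, -2, 3], b = [2, 3]. c[0] = 1×2 = 2; c[1] = 1×3 + -2×2 = -1; c[2] = -2×3 + 3×2 = 0; c[3] = 3×3 = 9. Result coefficients: [2, -1, 0, 9] → 9t^3 - t + 2

9t^3 - t + 2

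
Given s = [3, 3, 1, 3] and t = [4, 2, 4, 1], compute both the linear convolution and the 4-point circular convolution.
Linear: y_lin[0] = 3×4 = 12; y_lin[1] = 3×2 + 3×4 = 18; y_lin[2] = 3×4 + 3×2 + 1×4 = 22; y_lin[3] = 3×1 + 3×4 + 1×2 + 3×4 = 29; y_lin[4] = 3×1 + 1×4 + 3×2 = 13; y_lin[5] = 1×1 + 3×4 = 13; y_lin[6] = 3×1 = 3 → [12, 18, 22, 29, 13, 13, 3]. Circular (length 4): y[0] = 3×4 + 3×1 + 1×4 + 3×2 = 25; y[1] = 3×2 + 3×4 + 1×1 + 3×4 = 31; y[2] = 3×4 + 3×2 + 1×4 + 3×1 = 25; y[3] = 3×1 + 3×4 + 1×2 + 3×4 = 29 → [25, 31, 25, 29]

Linear: [12, 18, 22, 29, 13, 13, 3], Circular: [25, 31, 25, 29]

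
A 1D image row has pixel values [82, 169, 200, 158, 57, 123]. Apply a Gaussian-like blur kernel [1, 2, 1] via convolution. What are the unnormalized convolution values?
Convolve image row [82, 169, 200, 158, 57, 123] with kernel [1, 2, 1]: y[0] = 82×1 = 82; y[1] = 82×2 + 169×1 = 333; y[2] = 82×1 + 169×2 + 200×1 = 620; y[3] = 169×1 + 200×2 + 158×1 = 727; y[4] = 200×1 + 158×2 + 57×1 = 573; y[5] = 158×1 + 57×2 + 123×1 = 395; y[6] = 57×1 + 123×2 = 303; y[7] = 123×1 = 123 → [82, 333, 620, 727, 573, 395, 303, 123]. Normalization factor = sum(kernel) = 4.

[82, 333, 620, 727, 573, 395, 303, 123]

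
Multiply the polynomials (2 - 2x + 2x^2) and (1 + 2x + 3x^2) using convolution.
Ascending coefficients: a = [2, -2, 2], b = [1, 2, 3]. c[0] = 2×1 = 2; c[1] = 2×2 + -2×1 = 2; c[2] = 2×3 + -2×2 + 2×1 = 4; c[3] = -2×3 + 2×2 = -2; c[4] = 2×3 = 6. Result coefficients: [2, 2, 4, -2, 6] → 2 + 2x + 4x^2 - 2x^3 + 6x^4

2 + 2x + 4x^2 - 2x^3 + 6x^4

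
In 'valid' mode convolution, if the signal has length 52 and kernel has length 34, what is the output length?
'Valid' mode counts only positions where the kernel fully overlaps the signal: m - n + 1 = 52 - 34 + 1 = 19

19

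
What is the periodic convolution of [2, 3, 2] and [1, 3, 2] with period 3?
Use y[k] = Σ_j s[j]·t[(k-j) mod 3]. y[0] = 2×1 + 3×2 + 2×3 = 14; y[1] = 2×3 + 3×1 + 2×2 = 13; y[2] = 2×2 + 3×3 + 2×1 = 15. Result: [14, 13, 15]

[14, 13, 15]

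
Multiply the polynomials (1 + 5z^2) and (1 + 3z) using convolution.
Ascending coefficients: a = [1, 0, 5], b = [1, 3]. c[0] = 1×1 = 1; c[1] = 1×3 + 0×1 = 3; c[2] = 0×3 + 5×1 = 5; c[3] = 5×3 = 15. Result coefficients: [1, 3, 5, 15] → 1 + 3z + 5z^2 + 15z^3

1 + 3z + 5z^2 + 15z^3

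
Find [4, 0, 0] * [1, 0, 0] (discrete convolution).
y[0] = 4×1 = 4; y[1] = 4×0 + 0×1 = 0; y[2] = 4×0 + 0×0 + 0×1 = 0; y[3] = 0×0 + 0×0 = 0; y[4] = 0×0 = 0

[4, 0, 0, 0, 0]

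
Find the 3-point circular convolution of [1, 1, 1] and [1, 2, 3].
Use y[k] = Σ_j x[j]·h[(k-j) mod 3]. y[0] = 1×1 + 1×3 + 1×2 = 6; y[1] = 1×2 + 1×1 + 1×3 = 6; y[2] = 1×3 + 1×2 + 1×1 = 6. Result: [6, 6, 6]

[6, 6, 6]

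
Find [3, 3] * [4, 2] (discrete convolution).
y[0] = 3×4 = 12; y[1] = 3×2 + 3×4 = 18; y[2] = 3×2 = 6

[12, 18, 6]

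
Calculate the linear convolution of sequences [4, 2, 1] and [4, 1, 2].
y[0] = 4×4 = 16; y[1] = 4×1 + 2×4 = 12; y[2] = 4×2 + 2×1 + 1×4 = 14; y[3] = 2×2 + 1×1 = 5; y[4] = 1×2 = 2

[16, 12, 14, 5, 2]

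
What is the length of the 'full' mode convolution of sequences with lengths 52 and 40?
Linear/full convolution length: m + n - 1 = 52 + 40 - 1 = 91

91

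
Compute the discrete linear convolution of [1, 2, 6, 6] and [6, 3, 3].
y[0] = 1×6 = 6; y[1] = 1×3 + 2×6 = 15; y[2] = 1×3 + 2×3 + 6×6 = 45; y[3] = 2×3 + 6×3 + 6×6 = 60; y[4] = 6×3 + 6×3 = 36; y[5] = 6×3 = 18

[6, 15, 45, 60, 36, 18]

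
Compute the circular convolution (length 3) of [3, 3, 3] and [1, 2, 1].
Use y[k] = Σ_j u[j]·v[(k-j) mod 3]. y[0] = 3×1 + 3×1 + 3×2 = 12; y[1] = 3×2 + 3×1 + 3×1 = 12; y[2] = 3×1 + 3×2 + 3×1 = 12. Result: [12, 12, 12]

[12, 12, 12]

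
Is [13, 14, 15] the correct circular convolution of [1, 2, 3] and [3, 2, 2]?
Recompute circular convolution of [1, 2, 3] and [3, 2, 2]: y[0] = 1×3 + 2×2 + 3×2 = 13; y[1] = 1×2 + 2×3 + 3×2 = 14; y[2] = 1×2 + 2×2 + 3×3 = 15 → [13, 14, 15]. Given [13, 14, 15] matches, so answer: Yes

Yes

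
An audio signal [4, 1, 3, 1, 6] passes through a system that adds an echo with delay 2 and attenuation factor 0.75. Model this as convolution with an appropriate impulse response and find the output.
Direct-path + delayed-attenuated-path model → impulse response h = [1, 0, 0.75] (1 at lag 0, 0.75 at lag 2). Output y[n] = x[n] + 0.75·x[n - 2] (with x[n] = 0 outside 0..4): y[0] = 4 + 0.75×0 = 4; y[1] = 1 + 0.75×0 = 1; y[2] = 3 + 0.75×4 = 6.0; y[3] = 1 + 0.75×1 = 1.75; y[4] = 6 + 0.75×3 = 8.25; y[5] = 0 + 0.75×1 = 0.75; y[6] = 0 + 0.75×6 = 4.5. So y = [4, 1, 6.0, 1.75, 8.25, 0.75, 4.5]

[4, 1, 6.0, 1.75, 8.25, 0.75, 4.5]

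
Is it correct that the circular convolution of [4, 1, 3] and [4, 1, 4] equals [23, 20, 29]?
Recompute circular convolution of [4, 1, 3] and [4, 1, 4]: y[0] = 4×4 + 1×4 + 3×1 = 23; y[1] = 4×1 + 1×4 + 3×4 = 20; y[2] = 4×4 + 1×1 + 3×4 = 29 → [23, 20, 29]. Given [23, 20, 29] matches, so answer: Yes

Yes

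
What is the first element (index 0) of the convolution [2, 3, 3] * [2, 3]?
Use y[k] = Σ_i a[i]·b[k-i] at k=0. y[0] = 2×2 = 4

4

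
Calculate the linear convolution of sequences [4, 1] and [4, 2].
y[0] = 4×4 = 16; y[1] = 4×2 + 1×4 = 12; y[2] = 1×2 = 2

[16, 12, 2]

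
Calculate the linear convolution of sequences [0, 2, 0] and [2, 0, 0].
y[0] = 0×2 = 0; y[1] = 0×0 + 2×2 = 4; y[2] = 0×0 + 2×0 + 0×2 = 0; y[3] = 2×0 + 0×0 = 0; y[4] = 0×0 = 0

[0, 4, 0, 0, 0]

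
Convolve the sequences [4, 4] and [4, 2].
y[0] = 4×4 = 16; y[1] = 4×2 + 4×4 = 24; y[2] = 4×2 = 8

[16, 24, 8]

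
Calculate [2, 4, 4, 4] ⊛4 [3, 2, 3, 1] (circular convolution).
Use y[k] = Σ_j f[j]·g[(k-j) mod 4]. y[0] = 2×3 + 4×1 + 4×3 + 4×2 = 30; y[1] = 2×2 + 4×3 + 4×1 + 4×3 = 32; y[2] = 2×3 + 4×2 + 4×3 + 4×1 = 30; y[3] = 2×1 + 4×3 + 4×2 + 4×3 = 34. Result: [30, 32, 30, 34]

[30, 32, 30, 34]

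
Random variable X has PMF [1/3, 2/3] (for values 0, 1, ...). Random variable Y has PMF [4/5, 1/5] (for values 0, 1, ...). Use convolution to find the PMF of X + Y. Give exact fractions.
P(X+Y=k) = Σ_i P(X=i)·P(Y=k-i) — a convolution of [1/3, 2/3] and [4/5, 1/5]. P(X+Y=0) = (1/3)×(4/5) = 4/15; P(X+Y=1) = (1/3)×(1/5) + (2/3)×(4/5) = 1/15 + 8/15 = 3/5; P(X+Y=2) = (2/3)×(1/5) = 2/15. PMF: [4/15, 3/5, 2/15] (sums to 1 ✓)

[4/15, 3/5, 2/15]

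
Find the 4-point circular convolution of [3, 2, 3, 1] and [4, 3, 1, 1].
Use y[k] = Σ_j s[j]·t[(k-j) mod 4]. y[0] = 3×4 + 2×1 + 3×1 + 1×3 = 20; y[1] = 3×3 + 2×4 + 3×1 + 1×1 = 21; y[2] = 3×1 + 2×3 + 3×4 + 1×1 = 22; y[3] = 3×1 + 2×1 + 3×3 + 1×4 = 18. Result: [20, 21, 22, 18]

[20, 21, 22, 18]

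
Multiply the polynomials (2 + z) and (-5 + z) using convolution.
Ascending coefficients: a = [2, 1], b = [-5, 1]. c[0] = 2×-5 = -10; c[1] = 2×1 + 1×-5 = -3; c[2] = 1×1 = 1. Result coefficients: [-10, -3, 1] → -10 - 3z + z^2

-10 - 3z + z^2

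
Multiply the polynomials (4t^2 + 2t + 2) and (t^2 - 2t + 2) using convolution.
Ascending coefficients: a = [2, 2, 4], b = [2, -2, 1]. c[0] = 2×2 = 4; c[1] = 2×-2 + 2×2 = 0; c[2] = 2×1 + 2×-2 + 4×2 = 6; c[3] = 2×1 + 4×-2 = -6; c[4] = 4×1 = 4. Result coefficients: [4, 0, 6, -6, 4] → 4t^4 - 6t^3 + 6t^2 + 4

4t^4 - 6t^3 + 6t^2 + 4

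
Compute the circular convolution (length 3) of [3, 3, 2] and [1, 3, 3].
Use y[k] = Σ_j s[j]·t[(k-j) mod 3]. y[0] = 3×1 + 3×3 + 2×3 = 18; y[1] = 3×3 + 3×1 + 2×3 = 18; y[2] = 3×3 + 3×3 + 2×1 = 20. Result: [18, 18, 20]

[18, 18, 20]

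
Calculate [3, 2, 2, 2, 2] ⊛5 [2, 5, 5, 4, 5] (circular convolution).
Use y[k] = Σ_j x[j]·h[(k-j) mod 5]. y[0] = 3×2 + 2×5 + 2×4 + 2×5 + 2×5 = 44; y[1] = 3×5 + 2×2 + 2×5 + 2×4 + 2×5 = 47; y[2] = 3×5 + 2×5 + 2×2 + 2×5 + 2×4 = 47; y[3] = 3×4 + 2×5 + 2×5 + 2×2 + 2×5 = 46; y[4] = 3×5 + 2×4 + 2×5 + 2×5 + 2×2 = 47. Result: [44, 47, 47, 46, 47]

[44, 47, 47, 46, 47]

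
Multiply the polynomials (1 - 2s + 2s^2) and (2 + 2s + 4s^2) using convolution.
Ascending coefficients: a = [1, -2, 2], b = [2, 2, 4]. c[0] = 1×2 = 2; c[1] = 1×2 + -2×2 = -2; c[2] = 1×4 + -2×2 + 2×2 = 4; c[3] = -2×4 + 2×2 = -4; c[4] = 2×4 = 8. Result coefficients: [2, -2, 4, -4, 8] → 2 - 2s + 4s^2 - 4s^3 + 8s^4

2 - 2s + 4s^2 - 4s^3 + 8s^4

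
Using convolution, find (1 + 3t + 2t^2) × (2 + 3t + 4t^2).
Ascending coefficients: a = [1, 3, 2], b = [2, 3, 4]. c[0] = 1×2 = 2; c[1] = 1×3 + 3×2 = 9; c[2] = 1×4 + 3×3 + 2×2 = 17; c[3] = 3×4 + 2×3 = 18; c[4] = 2×4 = 8. Result coefficients: [2, 9, 17, 18, 8] → 2 + 9t + 17t^2 + 18t^3 + 8t^4

2 + 9t + 17t^2 + 18t^3 + 8t^4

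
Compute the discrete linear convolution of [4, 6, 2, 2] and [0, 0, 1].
y[0] = 4×0 = 0; y[1] = 4×0 + 6×0 = 0; y[2] = 4×1 + 6×0 + 2×0 = 4; y[3] = 6×1 + 2×0 + 2×0 = 6; y[4] = 2×1 + 2×0 = 2; y[5] = 2×1 = 2

[0, 0, 4, 6, 2, 2]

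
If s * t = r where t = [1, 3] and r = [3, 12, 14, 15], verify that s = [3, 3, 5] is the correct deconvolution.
Forward-compute [3, 3, 5] * [1, 3]: r[0] = 3×1 = 3; r[1] = 3×3 + 3×1 = 12; r[2] = 3×3 + 5×1 = 14; r[3] = 5×3 = 15 → [3, 12, 14, 15]. Matches given r = [3, 12, 14, 15], so verified.

Verified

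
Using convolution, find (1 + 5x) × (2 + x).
Ascending coefficients: a = [1, 5], b = [2, 1]. c[0] = 1×2 = 2; c[1] = 1×1 + 5×2 = 11; c[2] = 5×1 = 5. Result coefficients: [2, 11, 5] → 2 + 11x + 5x^2

2 + 11x + 5x^2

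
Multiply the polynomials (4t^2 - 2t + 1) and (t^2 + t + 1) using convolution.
Ascending coefficients: a = [1, -2, 4], b = [1, 1, 1]. c[0] = 1×1 = 1; c[1] = 1×1 + -2×1 = -1; c[2] = 1×1 + -2×1 + 4×1 = 3; c[3] = -2×1 + 4×1 = 2; c[4] = 4×1 = 4. Result coefficients: [1, -1, 3, 2, 4] → 4t^4 + 2t^3 + 3t^2 - t + 1

4t^4 + 2t^3 + 3t^2 - t + 1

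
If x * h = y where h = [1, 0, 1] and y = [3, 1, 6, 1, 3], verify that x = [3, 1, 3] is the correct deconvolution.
Forward-compute [3, 1, 3] * [1, 0, 1]: y[0] = 3×1 = 3; y[1] = 3×0 + 1×1 = 1; y[2] = 3×1 + 1×0 + 3×1 = 6; y[3] = 1×1 + 3×0 = 1; y[4] = 3×1 = 3 → [3, 1, 6, 1, 3]. Matches given y = [3, 1, 6, 1, 3], so verified.

Verified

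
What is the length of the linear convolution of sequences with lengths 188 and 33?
Linear/full convolution length: m + n - 1 = 188 + 33 - 1 = 220

220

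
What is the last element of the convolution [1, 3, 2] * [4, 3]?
Use y[k] = Σ_i a[i]·b[k-i] at k=3. y[3] = 2×3 = 6

6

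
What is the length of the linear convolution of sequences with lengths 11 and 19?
Linear/full convolution length: m + n - 1 = 11 + 19 - 1 = 29

29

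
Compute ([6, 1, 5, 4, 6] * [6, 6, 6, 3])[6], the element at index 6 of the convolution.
Use y[k] = Σ_i a[i]·b[k-i] at k=6. y[6] = 4×3 + 6×6 = 48

48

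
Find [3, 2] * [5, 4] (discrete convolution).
y[0] = 3×5 = 15; y[1] = 3×4 + 2×5 = 22; y[2] = 2×4 = 8

[15, 22, 8]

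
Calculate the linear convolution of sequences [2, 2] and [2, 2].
y[0] = 2×2 = 4; y[1] = 2×2 + 2×2 = 8; y[2] = 2×2 = 4

[4, 8, 4]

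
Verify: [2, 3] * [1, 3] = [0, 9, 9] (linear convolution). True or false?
Recompute linear convolution of [2, 3] and [1, 3]: y[0] = 2×1 = 2; y[1] = 2×3 + 3×1 = 9; y[2] = 3×3 = 9 → [2, 9, 9]. Compare to given [0, 9, 9]: they differ at index 0: given 0, correct 2, so answer: No

No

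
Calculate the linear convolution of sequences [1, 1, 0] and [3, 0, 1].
y[0] = 1×3 = 3; y[1] = 1×0 + 1×3 = 3; y[2] = 1×1 + 1×0 + 0×3 = 1; y[3] = 1×1 + 0×0 = 1; y[4] = 0×1 = 0

[3, 3, 1, 1, 0]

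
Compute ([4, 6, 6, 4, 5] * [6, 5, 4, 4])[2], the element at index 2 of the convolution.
Use y[k] = Σ_i a[i]·b[k-i] at k=2. y[2] = 4×4 + 6×5 + 6×6 = 82

82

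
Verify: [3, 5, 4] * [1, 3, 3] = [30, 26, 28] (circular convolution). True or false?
Recompute circular convolution of [3, 5, 4] and [1, 3, 3]: y[0] = 3×1 + 5×3 + 4×3 = 30; y[1] = 3×3 + 5×1 + 4×3 = 26; y[2] = 3×3 + 5×3 + 4×1 = 28 → [30, 26, 28]. Given [30, 26, 28] matches, so answer: Yes

Yes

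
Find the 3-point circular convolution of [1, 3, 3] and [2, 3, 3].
Use y[k] = Σ_j a[j]·b[(k-j) mod 3]. y[0] = 1×2 + 3×3 + 3×3 = 20; y[1] = 1×3 + 3×2 + 3×3 = 18; y[2] = 1×3 + 3×3 + 3×2 = 18. Result: [20, 18, 18]

[20, 18, 18]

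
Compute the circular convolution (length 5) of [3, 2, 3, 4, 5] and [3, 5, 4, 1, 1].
Use y[k] = Σ_j u[j]·v[(k-j) mod 5]. y[0] = 3×3 + 2×1 + 3×1 + 4×4 + 5×5 = 55; y[1] = 3×5 + 2×3 + 3×1 + 4×1 + 5×4 = 48; y[2] = 3×4 + 2×5 + 3×3 + 4×1 + 5×1 = 40; y[3] = 3×1 + 2×4 + 3×5 + 4×3 + 5×1 = 43; y[4] = 3×1 + 2×1 + 3×4 + 4×5 + 5×3 = 52. Result: [55, 48, 40, 43, 52]

[55, 48, 40, 43, 52]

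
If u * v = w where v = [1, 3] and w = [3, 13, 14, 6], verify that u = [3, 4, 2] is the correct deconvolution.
Forward-compute [3, 4, 2] * [1, 3]: w[0] = 3×1 = 3; w[1] = 3×3 + 4×1 = 13; w[2] = 4×3 + 2×1 = 14; w[3] = 2×3 = 6 → [3, 13, 14, 6]. Matches given w = [3, 13, 14, 6], so verified.

Verified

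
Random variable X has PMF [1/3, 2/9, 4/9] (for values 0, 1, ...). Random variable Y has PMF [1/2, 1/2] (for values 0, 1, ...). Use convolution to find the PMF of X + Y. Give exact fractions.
P(X+Y=k) = Σ_i P(X=i)·P(Y=k-i) — a convolution of [1/3, 2/9, 4/9] and [1/2, 1/2]. P(X+Y=0) = (1/3)×(1/2) = 1/6; P(X+Y=1) = (1/3)×(1/2) + (2/9)×(1/2) = 1/6 + 1/9 = 5/18; P(X+Y=2) = (2/9)×(1/2) + (4/9)×(1/2) = 1/9 + 2/9 = 1/3; P(X+Y=3) = (4/9)×(1/2) = 2/9. PMF: [1/6, 5/18, 1/3, 2/9] (sums to 1 ✓)

[1/6, 5/18, 1/3, 2/9]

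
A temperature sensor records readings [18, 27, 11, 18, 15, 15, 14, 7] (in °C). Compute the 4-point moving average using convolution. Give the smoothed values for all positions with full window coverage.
4-point moving average kernel = [1, 1, 1, 1]. Apply in 'valid' mode (full window coverage): avg[0] = (18 + 27 + 11 + 18) / 4 = 18.5; avg[1] = (27 + 11 + 18 + 15) / 4 = 17.75; avg[2] = (11 + 18 + 15 + 15) / 4 = 14.75; avg[3] = (18 + 15 + 15 + 14) / 4 = 15.5; avg[4] = (15 + 15 + 14 + 7) / 4 = 12.75. Smoothed values: [18.5, 17.75, 14.75, 15.5, 12.75]

[18.5, 17.75, 14.75, 15.5, 12.75]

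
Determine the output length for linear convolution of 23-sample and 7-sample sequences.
Linear/full convolution length: m + n - 1 = 23 + 7 - 1 = 29

29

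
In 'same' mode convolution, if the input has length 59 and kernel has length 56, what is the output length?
'Same' mode returns an output with the same length as the input: 59

59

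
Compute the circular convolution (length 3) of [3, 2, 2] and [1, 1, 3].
Use y[k] = Σ_j f[j]·g[(k-j) mod 3]. y[0] = 3×1 + 2×3 + 2×1 = 11; y[1] = 3×1 + 2×1 + 2×3 = 11; y[2] = 3×3 + 2×1 + 2×1 = 13. Result: [11, 11, 13]

[11, 11, 13]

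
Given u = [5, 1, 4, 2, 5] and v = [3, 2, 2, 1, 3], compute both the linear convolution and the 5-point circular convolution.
Linear: y_lin[0] = 5×3 = 15; y_lin[1] = 5×2 + 1×3 = 13; y_lin[2] = 5×2 + 1×2 + 4×3 = 24; y_lin[3] = 5×1 + 1×2 + 4×2 + 2×3 = 21; y_lin[4] = 5×3 + 1×1 + 4×2 + 2×2 + 5×3 = 43; y_lin[5] = 1×3 + 4×1 + 2×2 + 5×2 = 21; y_lin[6] = 4×3 + 2×1 + 5×2 = 24; y_lin[7] = 2×3 + 5×1 = 11; y_lin[8] = 5×3 = 15 → [15, 13, 24, 21, 43, 21, 24, 11, 15]. Circular (length 5): y[0] = 5×3 + 1×3 + 4×1 + 2×2 + 5×2 = 36; y[1] = 5×2 + 1×3 + 4×3 + 2×1 + 5×2 = 37; y[2] = 5×2 + 1×2 + 4×3 + 2×3 + 5×1 = 35; y[3] = 5×1 + 1×2 + 4×2 + 2×3 + 5×3 = 36; y[4] = 5×3 + 1×1 + 4×2 + 2×2 + 5×3 = 43 → [36, 37, 35, 36, 43]

Linear: [15, 13, 24, 21, 43, 21, 24, 11, 15], Circular: [36, 37, 35, 36, 43]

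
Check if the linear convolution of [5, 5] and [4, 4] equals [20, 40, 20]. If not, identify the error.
Recompute linear convolution of [5, 5] and [4, 4]: y[0] = 5×4 = 20; y[1] = 5×4 + 5×4 = 40; y[2] = 5×4 = 20 → [20, 40, 20]. Given [20, 40, 20] matches, so answer: Yes

Yes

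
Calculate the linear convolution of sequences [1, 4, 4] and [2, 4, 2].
y[0] = 1×2 = 2; y[1] = 1×4 + 4×2 = 12; y[2] = 1×2 + 4×4 + 4×2 = 26; y[3] = 4×2 + 4×4 = 24; y[4] = 4×2 = 8

[2, 12, 26, 24, 8]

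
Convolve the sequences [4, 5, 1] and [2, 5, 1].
y[0] = 4×2 = 8; y[1] = 4×5 + 5×2 = 30; y[2] = 4×1 + 5×5 + 1×2 = 31; y[3] = 5×1 + 1×5 = 10; y[4] = 1×1 = 1

[8, 30, 31, 10, 1]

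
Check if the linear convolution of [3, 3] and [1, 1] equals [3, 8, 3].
Recompute linear convolution of [3, 3] and [1, 1]: y[0] = 3×1 = 3; y[1] = 3×1 + 3×1 = 6; y[2] = 3×1 = 3 → [3, 6, 3]. Compare to given [3, 8, 3]: they differ at index 1: given 8, correct 6, so answer: No

No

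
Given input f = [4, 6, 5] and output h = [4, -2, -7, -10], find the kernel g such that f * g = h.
Output length 4 = len(f) + len(g) - 1 ⇒ len(g) = 2. Solve g forward using g[k] = (h[k] - Σ_{i≥1} f[i]·g[k-i]) / f[0]: g[0] = h[0] / f[0] = 4 / 4 = 1; g[1] = (h[1] - 6×1) / f[0] = (-2 - 6×1) / 4 = -2. So g = [1, -2]. Forward-check [4, 6, 5] * [1, -2]: h[0] = 4×1 = 4; h[1] = 4×-2 + 6×1 = -2; h[2] = 6×-2 + 5×1 = -7; h[3] = 5×-2 = -10 → [4, -2, -7, -10] ✓

[1, -2]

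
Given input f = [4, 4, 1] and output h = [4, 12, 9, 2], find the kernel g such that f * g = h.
Output length 4 = len(f) + len(g) - 1 ⇒ len(g) = 2. Solve g forward using g[k] = (h[k] - Σ_{i≥1} f[i]·g[k-i]) / f[0]: g[0] = h[0] / f[0] = 4 / 4 = 1; g[1] = (h[1] - 4×1) / f[0] = (12 - 4×1) / 4 = 2. So g = [1, 2]. Forward-check [4, 4, 1] * [1, 2]: h[0] = 4×1 = 4; h[1] = 4×2 + 4×1 = 12; h[2] = 4×2 + 1×1 = 9; h[3] = 1×2 = 2 → [4, 12, 9, 2] ✓

[1, 2]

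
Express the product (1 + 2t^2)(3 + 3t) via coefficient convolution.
Ascending coefficients: a = [1, 0, 2], b = [3, 3]. c[0] = 1×3 = 3; c[1] = 1×3 + 0×3 = 3; c[2] = 0×3 + 2×3 = 6; c[3] = 2×3 = 6. Result coefficients: [3, 3, 6, 6] → 3 + 3t + 6t^2 + 6t^3

3 + 3t + 6t^2 + 6t^3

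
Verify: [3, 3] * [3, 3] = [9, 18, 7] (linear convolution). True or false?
Recompute linear convolution of [3, 3] and [3, 3]: y[0] = 3×3 = 9; y[1] = 3×3 + 3×3 = 18; y[2] = 3×3 = 9 → [9, 18, 9]. Compare to given [9, 18, 7]: they differ at index 2: given 7, correct 9, so answer: No

No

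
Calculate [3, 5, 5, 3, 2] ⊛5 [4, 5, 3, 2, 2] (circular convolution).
Use y[k] = Σ_j s[j]·t[(k-j) mod 5]. y[0] = 3×4 + 5×2 + 5×2 + 3×3 + 2×5 = 51; y[1] = 3×5 + 5×4 + 5×2 + 3×2 + 2×3 = 57; y[2] = 3×3 + 5×5 + 5×4 + 3×2 + 2×2 = 64; y[3] = 3×2 + 5×3 + 5×5 + 3×4 + 2×2 = 62; y[4] = 3×2 + 5×2 + 5×3 + 3×5 + 2×4 = 54. Result: [51, 57, 64, 62, 54]

[51, 57, 64, 62, 54]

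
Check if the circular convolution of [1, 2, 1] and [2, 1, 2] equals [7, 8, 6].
Recompute circular convolution of [1, 2, 1] and [2, 1, 2]: y[0] = 1×2 + 2×2 + 1×1 = 7; y[1] = 1×1 + 2×2 + 1×2 = 7; y[2] = 1×2 + 2×1 + 1×2 = 6 → [7, 7, 6]. Compare to given [7, 8, 6]: they differ at index 1: given 8, correct 7, so answer: No

No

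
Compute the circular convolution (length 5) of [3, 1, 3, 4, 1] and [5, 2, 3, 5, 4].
Use y[k] = Σ_j a[j]·b[(k-j) mod 5]. y[0] = 3×5 + 1×4 + 3×5 + 4×3 + 1×2 = 48; y[1] = 3×2 + 1×5 + 3×4 + 4×5 + 1×3 = 46; y[2] = 3×3 + 1×2 + 3×5 + 4×4 + 1×5 = 47; y[3] = 3×5 + 1×3 + 3×2 + 4×5 + 1×4 = 48; y[4] = 3×4 + 1×5 + 3×3 + 4×2 + 1×5 = 39. Result: [48, 46, 47, 48, 39]

[48, 46, 47, 48, 39]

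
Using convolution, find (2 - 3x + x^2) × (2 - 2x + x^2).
Ascending coefficients: a = [2, -3, 1], b = [2, -2, 1]. c[0] = 2×2 = 4; c[1] = 2×-2 + -3×2 = -10; c[2] = 2×1 + -3×-2 + 1×2 = 10; c[3] = -3×1 + 1×-2 = -5; c[4] = 1×1 = 1. Result coefficients: [4, -10, 10, -5, 1] → 4 - 10x + 10x^2 - 5x^3 + x^4

4 - 10x + 10x^2 - 5x^3 + x^4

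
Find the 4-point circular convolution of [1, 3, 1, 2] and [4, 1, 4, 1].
Use y[k] = Σ_j f[j]·g[(k-j) mod 4]. y[0] = 1×4 + 3×1 + 1×4 + 2×1 = 13; y[1] = 1×1 + 3×4 + 1×1 + 2×4 = 22; y[2] = 1×4 + 3×1 + 1×4 + 2×1 = 13; y[3] = 1×1 + 3×4 + 1×1 + 2×4 = 22. Result: [13, 22, 13, 22]

[13, 22, 13, 22]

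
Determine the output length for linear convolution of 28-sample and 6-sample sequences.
Linear/full convolution length: m + n - 1 = 28 + 6 - 1 = 33

33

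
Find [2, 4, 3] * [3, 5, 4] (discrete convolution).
y[0] = 2×3 = 6; y[1] = 2×5 + 4×3 = 22; y[2] = 2×4 + 4×5 + 3×3 = 37; y[3] = 4×4 + 3×5 = 31; y[4] = 3×4 = 12

[6, 22, 37, 31, 12]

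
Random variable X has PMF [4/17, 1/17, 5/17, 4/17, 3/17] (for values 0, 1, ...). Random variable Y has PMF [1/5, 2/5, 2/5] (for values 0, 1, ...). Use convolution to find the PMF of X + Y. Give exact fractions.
P(X+Y=k) = Σ_i P(X=i)·P(Y=k-i) — a convolution of [4/17, 1/17, 5/17, 4/17, 3/17] and [1/5, 2/5, 2/5]. P(X+Y=0) = (4/17)×(1/5) = 4/85; P(X+Y=1) = (4/17)×(2/5) + (1/17)×(1/5) = 8/85 + 1/85 = 9/85; P(X+Y=2) = (4/17)×(2/5) + (1/17)×(2/5) + (5/17)×(1/5) = 8/85 + 2/85 + 1/17 = 3/17; P(X+Y=3) = (1/17)×(2/5) + (5/17)×(2/5) + (4/17)×(1/5) = 2/85 + 2/17 + 4/85 = 16/85; P(X+Y=4) = (5/17)×(2/5) + (4/17)×(2/5) + (3/17)×(1/5) = 2/17 + 8/85 + 3/85 = 21/85; P(X+Y=5) = (4/17)×(2/5) + (3/17)×(2/5) = 8/85 + 6/85 = 14/85; P(X+Y=6) = (3/17)×(2/5) = 6/85. PMF: [4/85, 9/85, 3/17, 16/85, 21/85, 14/85, 6/85] (sums to 1 ✓)

[4/85, 9/85, 3/17, 16/85, 21/85, 14/85, 6/85]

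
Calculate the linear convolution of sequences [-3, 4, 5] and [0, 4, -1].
y[0] = -3×0 = 0; y[1] = -3×4 + 4×0 = -12; y[2] = -3×-1 + 4×4 + 5×0 = 19; y[3] = 4×-1 + 5×4 = 16; y[4] = 5×-1 = -5

[0, -12, 19, 16, -5]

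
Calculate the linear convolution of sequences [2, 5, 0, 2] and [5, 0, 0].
y[0] = 2×5 = 10; y[1] = 2×0 + 5×5 = 25; y[2] = 2×0 + 5×0 + 0×5 = 0; y[3] = 5×0 + 0×0 + 2×5 = 10; y[4] = 0×0 + 2×0 = 0; y[5] = 2×0 = 0

[10, 25, 0, 10, 0, 0]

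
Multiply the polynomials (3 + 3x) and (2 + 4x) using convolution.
Ascending coefficients: a = [3, 3], b = [2, 4]. c[0] = 3×2 = 6; c[1] = 3×4 + 3×2 = 18; c[2] = 3×4 = 12. Result coefficients: [6, 18, 12] → 6 + 18x + 12x^2

6 + 18x + 12x^2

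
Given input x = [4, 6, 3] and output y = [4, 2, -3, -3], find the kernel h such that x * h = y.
Output length 4 = len(x) + len(h) - 1 ⇒ len(h) = 2. Solve h forward using h[k] = (y[k] - Σ_{i≥1} x[i]·h[k-i]) / x[0]: h[0] = y[0] / x[0] = 4 / 4 = 1; h[1] = (y[1] - 6×1) / x[0] = (2 - 6×1) / 4 = -1. So h = [1, -1]. Forward-check [4, 6, 3] * [1, -1]: y[0] = 4×1 = 4; y[1] = 4×-1 + 6×1 = 2; y[2] = 6×-1 + 3×1 = -3; y[3] = 3×-1 = -3 → [4, 2, -3, -3] ✓

[1, -1]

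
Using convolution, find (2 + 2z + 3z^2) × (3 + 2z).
Ascending coefficients: a = [2, 2, 3], b = [3, 2]. c[0] = 2×3 = 6; c[1] = 2×2 + 2×3 = 10; c[2] = 2×2 + 3×3 = 13; c[3] = 3×2 = 6. Result coefficients: [6, 10, 13, 6] → 6 + 10z + 13z^2 + 6z^3

6 + 10z + 13z^2 + 6z^3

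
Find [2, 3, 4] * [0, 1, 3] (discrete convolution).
y[0] = 2×0 = 0; y[1] = 2×1 + 3×0 = 2; y[2] = 2×3 + 3×1 + 4×0 = 9; y[3] = 3×3 + 4×1 = 13; y[4] = 4×3 = 12

[0, 2, 9, 13, 12]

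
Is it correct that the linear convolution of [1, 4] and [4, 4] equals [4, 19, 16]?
Recompute linear convolution of [1, 4] and [4, 4]: y[0] = 1×4 = 4; y[1] = 1×4 + 4×4 = 20; y[2] = 4×4 = 16 → [4, 20, 16]. Compare to given [4, 19, 16]: they differ at index 1: given 19, correct 20, so answer: No

No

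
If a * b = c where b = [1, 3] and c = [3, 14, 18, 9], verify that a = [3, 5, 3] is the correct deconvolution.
Forward-compute [3, 5, 3] * [1, 3]: c[0] = 3×1 = 3; c[1] = 3×3 + 5×1 = 14; c[2] = 5×3 + 3×1 = 18; c[3] = 3×3 = 9 → [3, 14, 18, 9]. Matches given c = [3, 14, 18, 9], so verified.

Verified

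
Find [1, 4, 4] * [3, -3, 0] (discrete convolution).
y[0] = 1×3 = 3; y[1] = 1×-3 + 4×3 = 9; y[2] = 1×0 + 4×-3 + 4×3 = 0; y[3] = 4×0 + 4×-3 = -12; y[4] = 4×0 = 0

[3, 9, 0, -12, 0]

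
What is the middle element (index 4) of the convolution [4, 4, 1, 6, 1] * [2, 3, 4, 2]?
Use y[k] = Σ_i a[i]·b[k-i] at k=4. y[4] = 4×2 + 1×4 + 6×3 + 1×2 = 32

32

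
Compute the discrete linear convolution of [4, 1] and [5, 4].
y[0] = 4×5 = 20; y[1] = 4×4 + 1×5 = 21; y[2] = 1×4 = 4

[20, 21, 4]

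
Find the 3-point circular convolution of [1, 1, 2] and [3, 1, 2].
Use y[k] = Σ_j x[j]·h[(k-j) mod 3]. y[0] = 1×3 + 1×2 + 2×1 = 7; y[1] = 1×1 + 1×3 + 2×2 = 8; y[2] = 1×2 + 1×1 + 2×3 = 9. Result: [7, 8, 9]

[7, 8, 9]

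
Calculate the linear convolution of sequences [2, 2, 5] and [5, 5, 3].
y[0] = 2×5 = 10; y[1] = 2×5 + 2×5 = 20; y[2] = 2×3 + 2×5 + 5×5 = 41; y[3] = 2×3 + 5×5 = 31; y[4] = 5×3 = 15

[10, 20, 41, 31, 15]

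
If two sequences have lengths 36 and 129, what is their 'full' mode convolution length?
Linear/full convolution length: m + n - 1 = 36 + 129 - 1 = 164

164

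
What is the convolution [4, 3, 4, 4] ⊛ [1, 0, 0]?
y[0] = 4×1 = 4; y[1] = 4×0 + 3×1 = 3; y[2] = 4×0 + 3×0 + 4×1 = 4; y[3] = 3×0 + 4×0 + 4×1 = 4; y[4] = 4×0 + 4×0 = 0; y[5] = 4×0 = 0

[4, 3, 4, 4, 0, 0]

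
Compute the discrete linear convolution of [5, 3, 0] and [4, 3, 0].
y[0] = 5×4 = 20; y[1] = 5×3 + 3×4 = 27; y[2] = 5×0 + 3×3 + 0×4 = 9; y[3] = 3×0 + 0×3 = 0; y[4] = 0×0 = 0

[20, 27, 9, 0, 0]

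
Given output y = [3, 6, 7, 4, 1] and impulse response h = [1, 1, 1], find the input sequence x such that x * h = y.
Deconvolve y=[3, 6, 7, 4, 1] by h=[1, 1, 1]. Since h[0]=1, solve forward: x[0] = y[0] / 1 = 3; x[1] = (y[1] - 3×1) / 1 = 3; x[2] = (y[2] - 3×1 - 3×1) / 1 = 1. So x = [3, 3, 1]. Check by forward convolution: y[0] = 3×1 = 3; y[1] = 3×1 + 3×1 = 6; y[2] = 3×1 + 3×1 + 1×1 = 7; y[3] = 3×1 + 1×1 = 4; y[4] = 1×1 = 1

[3, 3, 1]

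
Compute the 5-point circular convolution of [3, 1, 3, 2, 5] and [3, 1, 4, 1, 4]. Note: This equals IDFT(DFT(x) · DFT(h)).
Either evaluate y[k] = Σ_j x[j]·h[(k-j) mod 5] directly, or use IDFT(DFT(x) · DFT(h)). y[0] = 3×3 + 1×4 + 3×1 + 2×4 + 5×1 = 29; y[1] = 3×1 + 1×3 + 3×4 + 2×1 + 5×4 = 40; y[2] = 3×4 + 1×1 + 3×3 + 2×4 + 5×1 = 35; y[3] = 3×1 + 1×4 + 3×1 + 2×3 + 5×4 = 36; y[4] = 3×4 + 1×1 + 3×4 + 2×1 + 5×3 = 42. Result: [29, 40, 35, 36, 42]

[29, 40, 35, 36, 42]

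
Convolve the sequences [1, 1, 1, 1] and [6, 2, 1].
y[0] = 1×6 = 6; y[1] = 1×2 + 1×6 = 8; y[2] = 1×1 + 1×2 + 1×6 = 9; y[3] = 1×1 + 1×2 + 1×6 = 9; y[4] = 1×1 + 1×2 = 3; y[5] = 1×1 = 1

[6, 8, 9, 9, 3, 1]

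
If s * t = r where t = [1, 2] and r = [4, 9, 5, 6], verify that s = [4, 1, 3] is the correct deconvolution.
Forward-compute [4, 1, 3] * [1, 2]: r[0] = 4×1 = 4; r[1] = 4×2 + 1×1 = 9; r[2] = 1×2 + 3×1 = 5; r[3] = 3×2 = 6 → [4, 9, 5, 6]. Matches given r = [4, 9, 5, 6], so verified.

Verified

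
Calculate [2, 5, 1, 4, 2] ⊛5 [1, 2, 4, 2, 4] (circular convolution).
Use y[k] = Σ_j a[j]·b[(k-j) mod 5]. y[0] = 2×1 + 5×4 + 1×2 + 4×4 + 2×2 = 44; y[1] = 2×2 + 5×1 + 1×4 + 4×2 + 2×4 = 29; y[2] = 2×4 + 5×2 + 1×1 + 4×4 + 2×2 = 39; y[3] = 2×2 + 5×4 + 1×2 + 4×1 + 2×4 = 38; y[4] = 2×4 + 5×2 + 1×4 + 4×2 + 2×1 = 32. Result: [44, 29, 39, 38, 32]

[44, 29, 39, 38, 32]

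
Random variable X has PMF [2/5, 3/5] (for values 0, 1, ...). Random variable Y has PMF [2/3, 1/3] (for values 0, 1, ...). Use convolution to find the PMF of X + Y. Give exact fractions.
P(X+Y=k) = Σ_i P(X=i)·P(Y=k-i) — a convolution of [2/5, 3/5] and [2/3, 1/3]. P(X+Y=0) = (2/5)×(2/3) = 4/15; P(X+Y=1) = (2/5)×(1/3) + (3/5)×(2/3) = 2/15 + 2/5 = 8/15; P(X+Y=2) = (3/5)×(1/3) = 1/5. PMF: [4/15, 8/15, 1/5] (sums to 1 ✓)

[4/15, 8/15, 1/5]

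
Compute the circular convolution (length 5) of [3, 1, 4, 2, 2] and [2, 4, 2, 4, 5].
Use y[k] = Σ_j u[j]·v[(k-j) mod 5]. y[0] = 3×2 + 1×5 + 4×4 + 2×2 + 2×4 = 39; y[1] = 3×4 + 1×2 + 4×5 + 2×4 + 2×2 = 46; y[2] = 3×2 + 1×4 + 4×2 + 2×5 + 2×4 = 36; y[3] = 3×4 + 1×2 + 4×4 + 2×2 + 2×5 = 44; y[4] = 3×5 + 1×4 + 4×2 + 2×4 + 2×2 = 39. Result: [39, 46, 36, 44, 39]

[39, 46, 36, 44, 39]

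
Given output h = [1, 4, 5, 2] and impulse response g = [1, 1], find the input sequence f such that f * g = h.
Deconvolve h=[1, 4, 5, 2] by g=[1, 1]. Since g[0]=1, solve forward: f[0] = h[0] / 1 = 1; f[1] = (h[1] - 1×1) / 1 = 3; f[2] = (h[2] - 3×1) / 1 = 2. So f = [1, 3, 2]. Check by forward convolution: h[0] = 1×1 = 1; h[1] = 1×1 + 3×1 = 4; h[2] = 3×1 + 2×1 = 5; h[3] = 2×1 = 2

[1, 3, 2]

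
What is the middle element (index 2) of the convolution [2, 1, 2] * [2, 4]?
Use y[k] = Σ_i a[i]·b[k-i] at k=2. y[2] = 1×4 + 2×2 = 8

8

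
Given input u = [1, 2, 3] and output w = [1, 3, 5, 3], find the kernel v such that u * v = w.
Output length 4 = len(u) + len(v) - 1 ⇒ len(v) = 2. Solve v forward using v[k] = (w[k] - Σ_{i≥1} u[i]·v[k-i]) / u[0]: v[0] = w[0] / u[0] = 1 / 1 = 1; v[1] = (w[1] - 2×1) / u[0] = (3 - 2×1) / 1 = 1. So v = [1, 1]. Forward-check [1, 2, 3] * [1, 1]: w[0] = 1×1 = 1; w[1] = 1×1 + 2×1 = 3; w[2] = 2×1 + 3×1 = 5; w[3] = 3×1 = 3 → [1, 3, 5, 3] ✓

[1, 1]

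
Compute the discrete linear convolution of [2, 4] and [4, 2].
y[0] = 2×4 = 8; y[1] = 2×2 + 4×4 = 20; y[2] = 4×2 = 8

[8, 20, 8]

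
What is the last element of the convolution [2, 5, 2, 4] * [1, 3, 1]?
Use y[k] = Σ_i a[i]·b[k-i] at k=5. y[5] = 4×1 = 4

4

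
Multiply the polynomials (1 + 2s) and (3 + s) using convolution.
Ascending coefficients: a = [1, 2], b = [3, 1]. c[0] = 1×3 = 3; c[1] = 1×1 + 2×3 = 7; c[2] = 2×1 = 2. Result coefficients: [3, 7, 2] → 3 + 7s + 2s^2

3 + 7s + 2s^2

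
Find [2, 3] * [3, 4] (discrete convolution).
y[0] = 2×3 = 6; y[1] = 2×4 + 3×3 = 17; y[2] = 3×4 = 12

[6, 17, 12]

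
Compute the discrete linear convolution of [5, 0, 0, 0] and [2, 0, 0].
y[0] = 5×2 = 10; y[1] = 5×0 + 0×2 = 0; y[2] = 5×0 + 0×0 + 0×2 = 0; y[3] = 0×0 + 0×0 + 0×2 = 0; y[4] = 0×0 + 0×0 = 0; y[5] = 0×0 = 0

[10, 0, 0, 0, 0, 0]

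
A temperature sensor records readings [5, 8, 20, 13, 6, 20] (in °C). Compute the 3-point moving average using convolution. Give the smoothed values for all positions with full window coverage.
3-point moving average kernel = [1, 1, 1]. Apply in 'valid' mode (full window coverage): avg[0] = (5 + 8 + 20) / 3 = 11.0; avg[1] = (8 + 20 + 13) / 3 = 13.67; avg[2] = (20 + 13 + 6) / 3 = 13.0; avg[3] = (13 + 6 + 20) / 3 = 13.0. Smoothed values: [11.0, 13.67, 13.0, 13.0]

[11.0, 13.67, 13.0, 13.0]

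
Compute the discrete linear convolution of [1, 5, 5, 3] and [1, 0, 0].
y[0] = 1×1 = 1; y[1] = 1×0 + 5×1 = 5; y[2] = 1×0 + 5×0 + 5×1 = 5; y[3] = 5×0 + 5×0 + 3×1 = 3; y[4] = 5×0 + 3×0 = 0; y[5] = 3×0 = 0

[1, 5, 5, 3, 0, 0]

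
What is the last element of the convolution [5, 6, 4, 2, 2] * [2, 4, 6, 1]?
Use y[k] = Σ_i a[i]·b[k-i] at k=7. y[7] = 2×1 = 2

2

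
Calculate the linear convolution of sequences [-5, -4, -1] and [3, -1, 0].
y[0] = -5×3 = -15; y[1] = -5×-1 + -4×3 = -7; y[2] = -5×0 + -4×-1 + -1×3 = 1; y[3] = -4×0 + -1×-1 = 1; y[4] = -1×0 = 0

[-15, -7, 1, 1, 0]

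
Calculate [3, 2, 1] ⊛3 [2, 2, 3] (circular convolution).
Use y[k] = Σ_j s[j]·t[(k-j) mod 3]. y[0] = 3×2 + 2×3 + 1×2 = 14; y[1] = 3×2 + 2×2 + 1×3 = 13; y[2] = 3×3 + 2×2 + 1×2 = 15. Result: [14, 13, 15]

[14, 13, 15]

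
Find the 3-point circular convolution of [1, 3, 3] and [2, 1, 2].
Use y[k] = Σ_j u[j]·v[(k-j) mod 3]. y[0] = 1×2 + 3×2 + 3×1 = 11; y[1] = 1×1 + 3×2 + 3×2 = 13; y[2] = 1×2 + 3×1 + 3×2 = 11. Result: [11, 13, 11]

[11, 13, 11]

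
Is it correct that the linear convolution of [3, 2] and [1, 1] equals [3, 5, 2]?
Recompute linear convolution of [3, 2] and [1, 1]: y[0] = 3×1 = 3; y[1] = 3×1 + 2×1 = 5; y[2] = 2×1 = 2 → [3, 5, 2]. Given [3, 5, 2] matches, so answer: Yes

Yes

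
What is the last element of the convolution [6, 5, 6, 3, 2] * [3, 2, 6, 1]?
Use y[k] = Σ_i a[i]·b[k-i] at k=7. y[7] = 2×1 = 2

2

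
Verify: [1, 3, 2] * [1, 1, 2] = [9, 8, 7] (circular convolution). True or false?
Recompute circular convolution of [1, 3, 2] and [1, 1, 2]: y[0] = 1×1 + 3×2 + 2×1 = 9; y[1] = 1×1 + 3×1 + 2×2 = 8; y[2] = 1×2 + 3×1 + 2×1 = 7 → [9, 8, 7]. Given [9, 8, 7] matches, so answer: Yes

Yes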